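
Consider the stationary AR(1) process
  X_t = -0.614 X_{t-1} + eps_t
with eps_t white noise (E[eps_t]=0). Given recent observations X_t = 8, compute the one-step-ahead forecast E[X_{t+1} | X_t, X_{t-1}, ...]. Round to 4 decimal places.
E[X_{t+1} \mid \mathcal F_t] = -4.9120

For an AR(p) model X_t = c + sum_i phi_i X_{t-i} + eps_t, the
one-step-ahead conditional mean is
  E[X_{t+1} | X_t, ...] = c + sum_i phi_i X_{t+1-i}.
Substitute known values:
  E[X_{t+1} | ...] = (-0.614) * (8)
                   = -4.9120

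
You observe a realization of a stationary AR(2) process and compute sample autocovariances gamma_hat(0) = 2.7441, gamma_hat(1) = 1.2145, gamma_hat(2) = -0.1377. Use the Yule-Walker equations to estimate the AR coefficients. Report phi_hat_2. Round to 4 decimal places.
\hat\phi_{2} = -0.3060

The Yule-Walker equations for an AR(p) process read, in matrix form,
  Gamma_p phi = r_p,   with   (Gamma_p)_{ij} = gamma(|i - j|),
                       (r_p)_i = gamma(i),   i,j = 1..p.
Substitute the sample gammas (Toeplitz matrix and right-hand side of size 2):
  Gamma_p = [[2.7441, 1.2145], [1.2145, 2.7441]]
  r_p     = [1.2145, -0.1377]
Written out:
  2.7441 phi_1 + 1.2145 phi_2 = 1.2145
  1.2145 phi_1 + 2.7441 phi_2 = -0.1377
Solve by Cramer's rule:
  det = gamma(0)^2 - gamma(1)^2 = (2.7441)^2 - (1.2145)^2 = 7.53008481 - 1.47501025 = 6.05507456
  phi_hat_1 = [gamma(1) gamma(0) - gamma(1) gamma(2)] / det = [(1.2145)(2.7441) - (1.2145)(-0.1377)] / 6.05507456 = 3.4999461 / 6.05507456 = 0.578
  phi_hat_2 = [gamma(0) gamma(2) - gamma(1)^2] / det = [(2.7441)(-0.1377) - (1.2145)^2] / 6.05507456 = -1.85287282 / 6.05507456 = -0.306
So phi_hat = [0.5780, -0.3060].
Therefore phi_hat_2 = -0.3060.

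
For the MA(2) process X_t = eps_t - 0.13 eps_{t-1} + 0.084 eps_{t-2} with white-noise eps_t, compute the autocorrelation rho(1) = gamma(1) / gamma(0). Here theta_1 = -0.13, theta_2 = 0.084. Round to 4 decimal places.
\rho(1) = -0.1376

For an MA(q) process with theta_0 = 1, the autocovariance is
  gamma(k) = sigma^2 * sum_{i=0..q-k} theta_i * theta_{i+k},
and rho(k) = gamma(k) / gamma(0). Sigma^2 cancels.
  numerator   = (1)*(-0.13) + (-0.13)*(0.084) = -0.14092.
  denominator = (1)^2 + (-0.13)^2 + (0.084)^2 = 1.023956.
  rho(1) = -0.14092 / 1.023956 = -0.1376.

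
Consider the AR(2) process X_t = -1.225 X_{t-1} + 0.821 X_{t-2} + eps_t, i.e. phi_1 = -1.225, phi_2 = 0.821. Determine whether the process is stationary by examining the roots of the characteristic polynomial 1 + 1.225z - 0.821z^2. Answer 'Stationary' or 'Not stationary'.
\text{Not stationary}

The AR(p) characteristic polynomial is P(z) = 1 + 1.225z - 0.821z^2.
Stationarity requires all roots to lie outside the unit circle, i.e. |z| > 1 for every root.
Set 1 + (1.225) z + (-0.821) z^2 = 0, i.e. a z^2 + b z + c = 0 with a = -0.821, b = 1.225, c = 1.
Discriminant D = b^2 - 4ac = (1.225)^2 - 4*(-0.821)*1 = 1.500625 - (-3.284) = 4.784625.
D >= 0, so the roots are real: z = (-b +/- sqrt(D)) / (2a) = (-1.225 +/- 2.187379) / (-1.642).
  z_1 = (-1.225 + 2.187379) / (-1.642) = -0.5861,   |z_1| = 0.5861.
  z_2 = (-1.225 - 2.187379) / (-1.642) = 2.0782,   |z_2| = 2.0782.
Moduli of all roots: 0.5861, 2.0782.
All moduli strictly greater than 1? No.
Verdict: Not stationary.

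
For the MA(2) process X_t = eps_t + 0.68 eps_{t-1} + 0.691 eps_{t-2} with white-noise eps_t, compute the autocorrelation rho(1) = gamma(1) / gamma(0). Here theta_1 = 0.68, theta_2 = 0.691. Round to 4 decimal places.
\rho(1) = 0.5928

For an MA(q) process with theta_0 = 1, the autocovariance is
  gamma(k) = sigma^2 * sum_{i=0..q-k} theta_i * theta_{i+k},
and rho(k) = gamma(k) / gamma(0). Sigma^2 cancels.
  numerator   = (1)*(0.68) + (0.68)*(0.691) = 1.14988.
  denominator = (1)^2 + (0.68)^2 + (0.691)^2 = 1.939881.
  rho(1) = 1.14988 / 1.939881 = 0.5928.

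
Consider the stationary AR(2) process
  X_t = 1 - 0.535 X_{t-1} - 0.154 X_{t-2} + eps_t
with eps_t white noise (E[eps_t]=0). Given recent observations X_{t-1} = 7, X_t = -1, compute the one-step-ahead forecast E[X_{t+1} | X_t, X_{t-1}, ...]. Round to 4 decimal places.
E[X_{t+1} \mid \mathcal F_t] = 0.4570

For an AR(p) model X_t = c + sum_i phi_i X_{t-i} + eps_t, the
one-step-ahead conditional mean is
  E[X_{t+1} | X_t, ...] = c + sum_i phi_i X_{t+1-i}.
Substitute known values:
  E[X_{t+1} | ...] = 1 + (-0.535) * (-1) + (-0.154) * (7)
                   = 0.4570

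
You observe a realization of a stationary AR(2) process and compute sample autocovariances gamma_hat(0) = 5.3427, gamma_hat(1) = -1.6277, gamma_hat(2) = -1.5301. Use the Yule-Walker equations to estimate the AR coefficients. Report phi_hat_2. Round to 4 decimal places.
\hat\phi_{2} = -0.4180

The Yule-Walker equations for an AR(p) process read, in matrix form,
  Gamma_p phi = r_p,   with   (Gamma_p)_{ij} = gamma(|i - j|),
                       (r_p)_i = gamma(i),   i,j = 1..p.
Substitute the sample gammas (Toeplitz matrix and right-hand side of size 2):
  Gamma_p = [[5.3427, -1.6277], [-1.6277, 5.3427]]
  r_p     = [-1.6277, -1.5301]
Written out:
  5.3427 phi_1 - 1.6277 phi_2 = -1.6277
  -1.6277 phi_1 + 5.3427 phi_2 = -1.5301
Solve by Cramer's rule:
  det = gamma(0)^2 - gamma(1)^2 = (5.3427)^2 - (-1.6277)^2 = 28.54444329 - 2.64940729 = 25.895036
  phi_hat_1 = [gamma(1) gamma(0) - gamma(1) gamma(2)] / det = [(-1.6277)(5.3427) - (-1.6277)(-1.5301)] / 25.895036 = -11.18685656 / 25.895036 = -0.432
  phi_hat_2 = [gamma(0) gamma(2) - gamma(1)^2] / det = [(5.3427)(-1.5301) - (-1.6277)^2] / 25.895036 = -10.82427256 / 25.895036 = -0.418
So phi_hat = [-0.4320, -0.4180].
Therefore phi_hat_2 = -0.4180.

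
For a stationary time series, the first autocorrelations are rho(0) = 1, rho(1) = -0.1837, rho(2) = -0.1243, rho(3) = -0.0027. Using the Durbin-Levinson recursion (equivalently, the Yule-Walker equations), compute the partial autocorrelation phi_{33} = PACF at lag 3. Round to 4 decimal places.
\phi_{33} = -0.0631

The PACF at lag k is phi_{kk}, the last component of the solution
to the Yule-Walker system G_k phi = r_k where
  (G_k)_{ij} = rho(|i - j|), (r_k)_i = rho(i), i,j = 1..k.
Equivalently, Durbin-Levinson gives phi_{kk} iteratively:
  phi_{11} = rho(1)
  phi_{kk} = [rho(k) - sum_{j=1..k-1} phi_{k-1,j} rho(k-j)]
            / [1 - sum_{j=1..k-1} phi_{k-1,j} rho(j)],
  phi_{k,j} = phi_{k-1,j} - phi_{kk} phi_{k-1,k-j},  j = 1..k-1.
Step k = 1:
  phi_11 = rho(1) = -0.1837.
Step k = 2:
  phi_22 = [rho(2) - phi_11 rho(1)] / [1 - phi_11 rho(1)] = [-0.1243 - (-0.1837)(-0.1837)] / [1 - (-0.1837)(-0.1837)]
         = -0.15804569 / 0.96625431 = -0.163565.
  Update: phi_21 = phi_11 - phi_22 phi_11 = -0.1837 - (-0.163565)(-0.1837) = -0.213747.
Step k = 3:
  phi_33 = [rho(3) - phi_21 rho(2) - phi_22 rho(1)] / [1 - phi_21 rho(1) - phi_22 rho(2)]
    numerator   = -0.0027 - (-0.213747)(-0.1243) - (-0.163565)(-0.1837) = -0.05931569
    denominator = 1 - (-0.213747)(-0.1837) - (-0.163565)(-0.1243) = 0.94040352
  phi_33 = -0.05931569 / 0.94040352 = -0.0631.
Therefore phi_{33} = -0.0631.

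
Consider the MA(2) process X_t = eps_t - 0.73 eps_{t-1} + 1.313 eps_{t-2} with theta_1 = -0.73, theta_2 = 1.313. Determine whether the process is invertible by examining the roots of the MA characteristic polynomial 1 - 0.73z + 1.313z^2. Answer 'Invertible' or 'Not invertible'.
\text{Not invertible}

The MA(q) characteristic polynomial is P(z) = 1 - 0.73z + 1.313z^2.
Invertibility requires all roots to lie outside the unit circle, i.e. |z| > 1 for every root.
Set 1 + (-0.73) z + (1.313) z^2 = 0, i.e. a z^2 + b z + c = 0 with a = 1.313, b = -0.73, c = 1.
Discriminant D = b^2 - 4ac = (-0.73)^2 - 4*(1.313)*1 = 0.5329 - (5.252) = -4.7191.
D < 0, so the roots are the complex-conjugate pair z = (-b +/- i sqrt(-D)) / (2a) = 0.278 +/- 0.8272i.
For a conjugate pair |z|^2 = z * conj(z) = (product of roots) = c/a = 1/(1.313) = 0.761615, so |z| = sqrt(0.761615) = 0.8727 for both roots.
Moduli of all roots: 0.8727, 0.8727.
All moduli strictly greater than 1? No.
Verdict: Not invertible.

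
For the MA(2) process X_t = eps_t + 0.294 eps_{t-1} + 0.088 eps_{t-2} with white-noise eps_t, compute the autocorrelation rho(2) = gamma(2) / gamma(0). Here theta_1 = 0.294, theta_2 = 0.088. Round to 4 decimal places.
\rho(2) = 0.0804

For an MA(q) process with theta_0 = 1, the autocovariance is
  gamma(k) = sigma^2 * sum_{i=0..q-k} theta_i * theta_{i+k},
and rho(k) = gamma(k) / gamma(0). Sigma^2 cancels.
  numerator   = (1)*(0.088) = 0.088.
  denominator = (1)^2 + (0.294)^2 + (0.088)^2 = 1.09418.
  rho(2) = 0.088 / 1.09418 = 0.0804.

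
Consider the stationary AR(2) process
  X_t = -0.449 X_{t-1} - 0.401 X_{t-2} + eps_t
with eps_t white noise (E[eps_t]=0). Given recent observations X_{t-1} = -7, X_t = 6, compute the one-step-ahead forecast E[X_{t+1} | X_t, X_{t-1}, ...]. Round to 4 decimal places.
E[X_{t+1} \mid \mathcal F_t] = 0.1130

For an AR(p) model X_t = c + sum_i phi_i X_{t-i} + eps_t, the
one-step-ahead conditional mean is
  E[X_{t+1} | X_t, ...] = c + sum_i phi_i X_{t+1-i}.
Substitute known values:
  E[X_{t+1} | ...] = (-0.449) * (6) + (-0.401) * (-7)
                   = 0.1130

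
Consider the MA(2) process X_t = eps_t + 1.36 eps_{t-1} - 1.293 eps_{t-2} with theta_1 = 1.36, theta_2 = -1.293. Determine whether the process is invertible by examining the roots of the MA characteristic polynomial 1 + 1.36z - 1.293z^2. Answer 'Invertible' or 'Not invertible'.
\text{Not invertible}

The MA(q) characteristic polynomial is P(z) = 1 + 1.36z - 1.293z^2.
Invertibility requires all roots to lie outside the unit circle, i.e. |z| > 1 for every root.
Set 1 + (1.36) z + (-1.293) z^2 = 0, i.e. a z^2 + b z + c = 0 with a = -1.293, b = 1.36, c = 1.
Discriminant D = b^2 - 4ac = (1.36)^2 - 4*(-1.293)*1 = 1.8496 - (-5.172) = 7.0216.
D >= 0, so the roots are real: z = (-b +/- sqrt(D)) / (2a) = (-1.36 +/- 2.64983) / (-2.586).
  z_1 = (-1.36 + 2.64983) / (-2.586) = -0.4988,   |z_1| = 0.4988.
  z_2 = (-1.36 - 2.64983) / (-2.586) = 1.5506,   |z_2| = 1.5506.
Moduli of all roots: 0.4988, 1.5506.
All moduli strictly greater than 1? No.
Verdict: Not invertible.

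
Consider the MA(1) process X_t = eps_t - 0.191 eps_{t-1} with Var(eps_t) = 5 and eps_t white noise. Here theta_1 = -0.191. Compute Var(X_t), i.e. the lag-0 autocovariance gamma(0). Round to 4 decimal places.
\gamma(0) = 5.1824

For an MA(q) process X_t = eps_t + sum_i theta_i eps_{t-i} with
Var(eps_t) = sigma^2, the variance is
  gamma(0) = sigma^2 * (1 + sum_i theta_i^2).
  sum_i theta_i^2 = (-0.191)^2 = 0.036481.
  gamma(0) = 5 * (1 + 0.036481) = 5 * 1.036481 = 5.182405, which rounds to 5.1824.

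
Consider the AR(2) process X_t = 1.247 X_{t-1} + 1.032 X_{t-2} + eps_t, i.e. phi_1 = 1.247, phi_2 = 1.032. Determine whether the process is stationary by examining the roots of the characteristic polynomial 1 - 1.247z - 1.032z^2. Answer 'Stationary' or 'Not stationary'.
\text{Not stationary}

The AR(p) characteristic polynomial is P(z) = 1 - 1.247z - 1.032z^2.
Stationarity requires all roots to lie outside the unit circle, i.e. |z| > 1 for every root.
Set 1 + (-1.247) z + (-1.032) z^2 = 0, i.e. a z^2 + b z + c = 0 with a = -1.032, b = -1.247, c = 1.
Discriminant D = b^2 - 4ac = (-1.247)^2 - 4*(-1.032)*1 = 1.555009 - (-4.128) = 5.683009.
D >= 0, so the roots are real: z = (-b +/- sqrt(D)) / (2a) = (1.247 +/- 2.383906) / (-2.064).
  z_1 = (1.247 + 2.383906) / (-2.064) = -1.7592,   |z_1| = 1.7592.
  z_2 = (1.247 - 2.383906) / (-2.064) = 0.5508,   |z_2| = 0.5508.
Moduli of all roots: 1.7592, 0.5508.
All moduli strictly greater than 1? No.
Verdict: Not stationary.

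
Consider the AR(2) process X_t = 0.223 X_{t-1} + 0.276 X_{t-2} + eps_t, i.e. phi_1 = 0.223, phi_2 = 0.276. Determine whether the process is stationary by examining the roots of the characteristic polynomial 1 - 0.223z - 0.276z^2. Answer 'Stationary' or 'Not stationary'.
\text{Stationary}

The AR(p) characteristic polynomial is P(z) = 1 - 0.223z - 0.276z^2.
Stationarity requires all roots to lie outside the unit circle, i.e. |z| > 1 for every root.
Set 1 + (-0.223) z + (-0.276) z^2 = 0, i.e. a z^2 + b z + c = 0 with a = -0.276, b = -0.223, c = 1.
Discriminant D = b^2 - 4ac = (-0.223)^2 - 4*(-0.276)*1 = 0.049729 - (-1.104) = 1.153729.
D >= 0, so the roots are real: z = (-b +/- sqrt(D)) / (2a) = (0.223 +/- 1.074118) / (-0.552).
  z_1 = (0.223 + 1.074118) / (-0.552) = -2.3499,   |z_1| = 2.3499.
  z_2 = (0.223 - 1.074118) / (-0.552) = 1.5419,   |z_2| = 1.5419.
Moduli of all roots: 2.3499, 1.5419.
All moduli strictly greater than 1? Yes.
Verdict: Stationary.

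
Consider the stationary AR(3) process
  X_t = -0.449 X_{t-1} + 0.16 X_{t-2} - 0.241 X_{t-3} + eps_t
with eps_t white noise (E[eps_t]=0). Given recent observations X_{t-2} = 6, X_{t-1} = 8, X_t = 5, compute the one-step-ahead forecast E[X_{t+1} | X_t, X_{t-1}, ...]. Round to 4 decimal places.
E[X_{t+1} \mid \mathcal F_t] = -2.4110

For an AR(p) model X_t = c + sum_i phi_i X_{t-i} + eps_t, the
one-step-ahead conditional mean is
  E[X_{t+1} | X_t, ...] = c + sum_i phi_i X_{t+1-i}.
Substitute known values:
  E[X_{t+1} | ...] = (-0.449) * (5) + (0.16) * (8) + (-0.241) * (6)
                   = -2.4110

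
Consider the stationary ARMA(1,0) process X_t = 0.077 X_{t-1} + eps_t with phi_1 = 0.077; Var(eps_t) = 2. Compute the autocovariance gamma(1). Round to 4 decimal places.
\gamma(1) = 0.1549

Multiply the model equation by X_{t-k} and take expectations. With theta_0 = psi_0 = 1 and psi_j the MA(infinity) weights, this gives
  gamma(k) - sum_i phi_i gamma(k-i) = c_k,
  c_k = sigma^2 * sum_{j=k..q} theta_j psi_{j-k}   (c_k = 0 for k > q),
using gamma(-m) = gamma(m).
Pure AR (q = 0): c_0 = sigma^2 = 2, c_k = 0 for k >= 1.
Equations for k = 0 and k = 1 (AR order 1):
  gamma(0) = phi_1 gamma(1) + c_0
  gamma(1) = phi_1 gamma(0) + c_1
Substituting the second into the first: gamma(0) (1 - phi_1^2) = c_0 + phi_1 c_1, so
  gamma(0) = c_0 / (1 - phi_1^2) = 2 / (1 - (0.077)^2) = 2 / 0.994071 = 2.011929.
  gamma(1) = phi_1 gamma(0) = (0.077)(2.011929) = 0.154919.
Therefore gamma(1) = 0.1549 (to 4 decimal places).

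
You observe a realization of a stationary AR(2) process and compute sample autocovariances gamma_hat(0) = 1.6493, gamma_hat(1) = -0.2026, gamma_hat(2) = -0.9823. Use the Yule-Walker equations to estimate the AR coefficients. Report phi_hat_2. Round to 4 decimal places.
\hat\phi_{2} = -0.6200

The Yule-Walker equations for an AR(p) process read, in matrix form,
  Gamma_p phi = r_p,   with   (Gamma_p)_{ij} = gamma(|i - j|),
                       (r_p)_i = gamma(i),   i,j = 1..p.
Substitute the sample gammas (Toeplitz matrix and right-hand side of size 2):
  Gamma_p = [[1.6493, -0.2026], [-0.2026, 1.6493]]
  r_p     = [-0.2026, -0.9823]
Written out:
  1.6493 phi_1 - 0.2026 phi_2 = -0.2026
  -0.2026 phi_1 + 1.6493 phi_2 = -0.9823
Solve by Cramer's rule:
  det = gamma(0)^2 - gamma(1)^2 = (1.6493)^2 - (-0.2026)^2 = 2.72019049 - 0.04104676 = 2.67914373
  phi_hat_1 = [gamma(1) gamma(0) - gamma(1) gamma(2)] / det = [(-0.2026)(1.6493) - (-0.2026)(-0.9823)] / 2.67914373 = -0.53316216 / 2.67914373 = -0.199
  phi_hat_2 = [gamma(0) gamma(2) - gamma(1)^2] / det = [(1.6493)(-0.9823) - (-0.2026)^2] / 2.67914373 = -1.66115415 / 2.67914373 = -0.62
So phi_hat = [-0.1990, -0.6200].
Therefore phi_hat_2 = -0.6200.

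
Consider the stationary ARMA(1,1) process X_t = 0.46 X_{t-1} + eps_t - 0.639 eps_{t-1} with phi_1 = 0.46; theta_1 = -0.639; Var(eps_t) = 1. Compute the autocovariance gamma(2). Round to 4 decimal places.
\gamma(2) = -0.0737

Multiply the model equation by X_{t-k} and take expectations. With theta_0 = psi_0 = 1 and psi_j the MA(infinity) weights, this gives
  gamma(k) - sum_i phi_i gamma(k-i) = c_k,
  c_k = sigma^2 * sum_{j=k..q} theta_j psi_{j-k}   (c_k = 0 for k > q),
using gamma(-m) = gamma(m).
psi-weights needed (psi_j = theta_j + sum_i phi_i psi_{j-i}):
  psi_1 = theta_1 + phi_1 = -0.639 + (0.46) = -0.179
Right-hand sides:
  c_0 = sigma^2 (1 + theta_1 psi_1) = 1 * (1 + (-0.639)(-0.179)) = 1 * 1.114381 = 1.114381
  c_1 = sigma^2 theta_1 = 1 * (-0.639) = -0.639
  c_2 = 0
Equations for k = 0 and k = 1 (AR order 1):
  gamma(0) = phi_1 gamma(1) + c_0
  gamma(1) = phi_1 gamma(0) + c_1
Substituting the second into the first: gamma(0) (1 - phi_1^2) = c_0 + phi_1 c_1, so
  gamma(0) = (c_0 + phi_1 c_1) / (1 - phi_1^2) = (1.114381 + (0.46)(-0.639)) / (1 - (0.46)^2) = 0.820441 / 0.7884 = 1.040641.
  gamma(1) = phi_1 gamma(0) + c_1 = (0.46)(1.040641) + (-0.639) = -0.160305.
For k = 2 (> q): gamma(2) = phi_1 gamma(1) = (0.46)(-0.160305) = -0.07374.
Therefore gamma(2) = -0.0737 (to 4 decimal places).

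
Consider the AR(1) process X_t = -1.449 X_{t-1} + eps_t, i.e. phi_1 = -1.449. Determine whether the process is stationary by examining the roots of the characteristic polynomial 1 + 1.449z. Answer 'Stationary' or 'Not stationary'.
\text{Not stationary}

The AR(p) characteristic polynomial is P(z) = 1 + 1.449z.
Stationarity requires all roots to lie outside the unit circle, i.e. |z| > 1 for every root.
This is linear in z: 1 + (1.449) z = 0  =>  z = -1/(1.449) = -0.690131,  |z| = 0.690131.
Moduli of all roots: 0.6901.
All moduli strictly greater than 1? No.
Verdict: Not stationary.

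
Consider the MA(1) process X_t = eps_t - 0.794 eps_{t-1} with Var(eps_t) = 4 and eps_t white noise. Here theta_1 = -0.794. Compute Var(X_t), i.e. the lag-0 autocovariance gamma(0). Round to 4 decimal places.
\gamma(0) = 6.5217

For an MA(q) process X_t = eps_t + sum_i theta_i eps_{t-i} with
Var(eps_t) = sigma^2, the variance is
  gamma(0) = sigma^2 * (1 + sum_i theta_i^2).
  sum_i theta_i^2 = (-0.794)^2 = 0.630436.
  gamma(0) = 4 * (1 + 0.630436) = 4 * 1.630436 = 6.521744, which rounds to 6.5217.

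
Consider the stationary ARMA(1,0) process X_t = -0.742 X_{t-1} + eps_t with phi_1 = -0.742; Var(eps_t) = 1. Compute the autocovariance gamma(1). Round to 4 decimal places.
\gamma(1) = -1.6510

Multiply the model equation by X_{t-k} and take expectations. With theta_0 = psi_0 = 1 and psi_j the MA(infinity) weights, this gives
  gamma(k) - sum_i phi_i gamma(k-i) = c_k,
  c_k = sigma^2 * sum_{j=k..q} theta_j psi_{j-k}   (c_k = 0 for k > q),
using gamma(-m) = gamma(m).
Pure AR (q = 0): c_0 = sigma^2 = 1, c_k = 0 for k >= 1.
Equations for k = 0 and k = 1 (AR order 1):
  gamma(0) = phi_1 gamma(1) + c_0
  gamma(1) = phi_1 gamma(0) + c_1
Substituting the second into the first: gamma(0) (1 - phi_1^2) = c_0 + phi_1 c_1, so
  gamma(0) = c_0 / (1 - phi_1^2) = 1 / (1 - (-0.742)^2) = 1 / 0.449436 = 2.225011.
  gamma(1) = phi_1 gamma(0) = (-0.742)(2.225011) = -1.650958.
Therefore gamma(1) = -1.6510 (to 4 decimal places).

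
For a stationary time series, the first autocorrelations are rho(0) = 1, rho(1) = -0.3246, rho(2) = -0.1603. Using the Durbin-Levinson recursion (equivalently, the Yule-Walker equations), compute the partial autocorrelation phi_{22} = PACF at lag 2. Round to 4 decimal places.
\phi_{22} = -0.2970

The PACF at lag k is phi_{kk}, the last component of the solution
to the Yule-Walker system G_k phi = r_k where
  (G_k)_{ij} = rho(|i - j|), (r_k)_i = rho(i), i,j = 1..k.
Equivalently, Durbin-Levinson gives phi_{kk} iteratively:
  phi_{11} = rho(1)
  phi_{kk} = [rho(k) - sum_{j=1..k-1} phi_{k-1,j} rho(k-j)]
            / [1 - sum_{j=1..k-1} phi_{k-1,j} rho(j)],
  phi_{k,j} = phi_{k-1,j} - phi_{kk} phi_{k-1,k-j},  j = 1..k-1.
Step k = 1:
  phi_11 = rho(1) = -0.3246.
Step k = 2:
  phi_22 = [rho(2) - phi_11 rho(1)] / [1 - phi_11 rho(1)] = [-0.1603 - (-0.3246)(-0.3246)] / [1 - (-0.3246)(-0.3246)]
         = -0.26566516 / 0.89463484 = -0.297.
Therefore phi_{22} = -0.2970.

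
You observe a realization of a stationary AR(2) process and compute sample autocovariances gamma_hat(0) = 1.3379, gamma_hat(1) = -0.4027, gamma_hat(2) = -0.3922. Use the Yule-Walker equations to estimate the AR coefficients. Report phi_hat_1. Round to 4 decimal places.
\hat\phi_{1} = -0.4280

The Yule-Walker equations for an AR(p) process read, in matrix form,
  Gamma_p phi = r_p,   with   (Gamma_p)_{ij} = gamma(|i - j|),
                       (r_p)_i = gamma(i),   i,j = 1..p.
Substitute the sample gammas (Toeplitz matrix and right-hand side of size 2):
  Gamma_p = [[1.3379, -0.4027], [-0.4027, 1.3379]]
  r_p     = [-0.4027, -0.3922]
Written out:
  1.3379 phi_1 - 0.4027 phi_2 = -0.4027
  -0.4027 phi_1 + 1.3379 phi_2 = -0.3922
Solve by Cramer's rule:
  det = gamma(0)^2 - gamma(1)^2 = (1.3379)^2 - (-0.4027)^2 = 1.78997641 - 0.16216729 = 1.62780912
  phi_hat_1 = [gamma(1) gamma(0) - gamma(1) gamma(2)] / det = [(-0.4027)(1.3379) - (-0.4027)(-0.3922)] / 1.62780912 = -0.69671127 / 1.62780912 = -0.428
  phi_hat_2 = [gamma(0) gamma(2) - gamma(1)^2] / det = [(1.3379)(-0.3922) - (-0.4027)^2] / 1.62780912 = -0.68689167 / 1.62780912 = -0.422
So phi_hat = [-0.4280, -0.4220].
Therefore phi_hat_1 = -0.4280.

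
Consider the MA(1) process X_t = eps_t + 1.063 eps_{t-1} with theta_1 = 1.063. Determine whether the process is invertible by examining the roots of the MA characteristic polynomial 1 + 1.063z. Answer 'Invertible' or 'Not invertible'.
\text{Not invertible}

The MA(q) characteristic polynomial is P(z) = 1 + 1.063z.
Invertibility requires all roots to lie outside the unit circle, i.e. |z| > 1 for every root.
This is linear in z: 1 + (1.063) z = 0  =>  z = -1/(1.063) = -0.940734,  |z| = 0.940734.
Moduli of all roots: 0.9407.
All moduli strictly greater than 1? No.
Verdict: Not invertible.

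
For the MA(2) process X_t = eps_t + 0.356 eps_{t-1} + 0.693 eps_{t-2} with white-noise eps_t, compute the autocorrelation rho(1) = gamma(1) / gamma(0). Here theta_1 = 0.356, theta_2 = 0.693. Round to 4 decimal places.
\rho(1) = 0.3751

For an MA(q) process with theta_0 = 1, the autocovariance is
  gamma(k) = sigma^2 * sum_{i=0..q-k} theta_i * theta_{i+k},
and rho(k) = gamma(k) / gamma(0). Sigma^2 cancels.
  numerator   = (1)*(0.356) + (0.356)*(0.693) = 0.602708.
  denominator = (1)^2 + (0.356)^2 + (0.693)^2 = 1.606985.
  rho(1) = 0.602708 / 1.606985 = 0.3751.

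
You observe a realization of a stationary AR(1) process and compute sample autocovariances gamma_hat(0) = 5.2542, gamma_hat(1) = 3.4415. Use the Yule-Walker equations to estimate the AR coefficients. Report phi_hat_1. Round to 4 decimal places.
\hat\phi_{1} = 0.6550

The Yule-Walker equations for an AR(p) process read, in matrix form,
  Gamma_p phi = r_p,   with   (Gamma_p)_{ij} = gamma(|i - j|),
                       (r_p)_i = gamma(i),   i,j = 1..p.
Substitute the sample gammas (Toeplitz matrix and right-hand side of size 1):
  Gamma_p = [[5.2542]]
  r_p     = [3.4415]
With p = 1 this is the single equation gamma(0) phi_1 = gamma(1):
  phi_hat_1 = gamma(1) / gamma(0) = 3.4415 / 5.2542 = 0.6550.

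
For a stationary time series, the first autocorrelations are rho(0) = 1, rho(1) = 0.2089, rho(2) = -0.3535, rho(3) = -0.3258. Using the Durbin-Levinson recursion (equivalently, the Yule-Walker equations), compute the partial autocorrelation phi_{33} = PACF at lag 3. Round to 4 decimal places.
\phi_{33} = -0.1700

The PACF at lag k is phi_{kk}, the last component of the solution
to the Yule-Walker system G_k phi = r_k where
  (G_k)_{ij} = rho(|i - j|), (r_k)_i = rho(i), i,j = 1..k.
Equivalently, Durbin-Levinson gives phi_{kk} iteratively:
  phi_{11} = rho(1)
  phi_{kk} = [rho(k) - sum_{j=1..k-1} phi_{k-1,j} rho(k-j)]
            / [1 - sum_{j=1..k-1} phi_{k-1,j} rho(j)],
  phi_{k,j} = phi_{k-1,j} - phi_{kk} phi_{k-1,k-j},  j = 1..k-1.
Step k = 1:
  phi_11 = rho(1) = 0.2089.
Step k = 2:
  phi_22 = [rho(2) - phi_11 rho(1)] / [1 - phi_11 rho(1)] = [-0.3535 - (0.2089)(0.2089)] / [1 - (0.2089)(0.2089)]
         = -0.39713921 / 0.95636079 = -0.415261.
  Update: phi_21 = phi_11 - phi_22 phi_11 = 0.2089 - (-0.415261)(0.2089) = 0.295648.
Step k = 3:
  phi_33 = [rho(3) - phi_21 rho(2) - phi_22 rho(1)] / [1 - phi_21 rho(1) - phi_22 rho(2)]
    numerator   = -0.3258 - (0.295648)(-0.3535) - (-0.415261)(0.2089) = -0.13454044
    denominator = 1 - (0.295648)(0.2089) - (-0.415261)(-0.3535) = 0.79144442
  phi_33 = -0.13454044 / 0.79144442 = -0.17.
Therefore phi_{33} = -0.1700.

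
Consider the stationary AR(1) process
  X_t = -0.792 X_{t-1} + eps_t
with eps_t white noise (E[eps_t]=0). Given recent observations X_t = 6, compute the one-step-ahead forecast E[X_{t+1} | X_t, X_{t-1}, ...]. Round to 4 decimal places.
E[X_{t+1} \mid \mathcal F_t] = -4.7520

For an AR(p) model X_t = c + sum_i phi_i X_{t-i} + eps_t, the
one-step-ahead conditional mean is
  E[X_{t+1} | X_t, ...] = c + sum_i phi_i X_{t+1-i}.
Substitute known values:
  E[X_{t+1} | ...] = (-0.792) * (6)
                   = -4.7520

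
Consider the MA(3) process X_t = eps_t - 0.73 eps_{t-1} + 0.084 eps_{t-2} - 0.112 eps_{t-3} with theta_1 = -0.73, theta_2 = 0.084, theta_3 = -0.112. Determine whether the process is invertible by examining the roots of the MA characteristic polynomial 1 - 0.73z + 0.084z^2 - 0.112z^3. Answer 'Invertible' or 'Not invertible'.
\text{Invertible}

The MA(q) characteristic polynomial is P(z) = 1 - 0.73z + 0.084z^2 - 0.112z^3.
Invertibility requires all roots to lie outside the unit circle, i.e. |z| > 1 for every root.
Degree 3: look for a simple real root z0 first, then factor out (1 - z/z0) and solve the remaining quadratic.
Testing z0 = 1.25: P(1.25) = 1 + (-0.73)(1.25) + (0.084)(1.25)^2 + (-0.112)(1.25)^3
  = 1 + (-0.9125) + (0.13125) + (-0.21875) = 0.  So z_0 = 1.25 is a root, |z_0| = 1.25.
Divide out the factor (1 - 0.8 z) = (1 - z/z0) (since 1/z0 = 0.8):
  P(z) = (1 - 0.8 z)(1 + (0.07) z + (0.14) z^2)
  [check: z-coef 0.07 - (0.8) = -0.73; z^2-coef 0.14 - (0.8)(0.07) = 0.084; z^3-coef -(0.8)(0.14) = -0.112.]
Remaining roots from the quadratic factor 1 + (0.07) z + (0.14) z^2:
  Set 1 + (0.07) z + (0.14) z^2 = 0, i.e. a z^2 + b z + c = 0 with a = 0.14, b = 0.07, c = 1.
  Discriminant D = b^2 - 4ac = (0.07)^2 - 4*(0.14)*1 = 0.0049 - (0.56) = -0.5551.
  D < 0, so the roots are the complex-conjugate pair z = (-b +/- i sqrt(-D)) / (2a) = -0.25 +/- 2.6609i.
  For a conjugate pair |z|^2 = z * conj(z) = (product of roots) = c/a = 1/(0.14) = 7.142857, so |z| = sqrt(7.142857) = 2.6726 for both roots.
Moduli of all roots: 1.2500, 2.6726, 2.6726.
All moduli strictly greater than 1? Yes.
Verdict: Invertible.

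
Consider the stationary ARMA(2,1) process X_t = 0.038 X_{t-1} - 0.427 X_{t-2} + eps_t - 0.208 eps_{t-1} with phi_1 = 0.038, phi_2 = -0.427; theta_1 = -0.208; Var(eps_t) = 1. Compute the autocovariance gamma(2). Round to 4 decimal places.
\gamma(2) = -0.5437

Multiply the model equation by X_{t-k} and take expectations. With theta_0 = psi_0 = 1 and psi_j the MA(infinity) weights, this gives
  gamma(k) - sum_i phi_i gamma(k-i) = c_k,
  c_k = sigma^2 * sum_{j=k..q} theta_j psi_{j-k}   (c_k = 0 for k > q),
using gamma(-m) = gamma(m).
psi-weights needed (psi_j = theta_j + sum_i phi_i psi_{j-i}):
  psi_1 = theta_1 + phi_1 = -0.208 + (0.038) = -0.17
Right-hand sides:
  c_0 = sigma^2 (1 + theta_1 psi_1) = 1 * (1 + (-0.208)(-0.17)) = 1 * 1.03536 = 1.03536
  c_1 = sigma^2 theta_1 = 1 * (-0.208) = -0.208
  c_2 = 0
Equations for k = 0, 1, 2 (AR order 2, c_2 = 0):
  (E0) gamma(0) = phi_1 gamma(1) + phi_2 gamma(2) + c_0
  (E1) gamma(1) = phi_1 gamma(0) + phi_2 gamma(1) + c_1
  (E2) gamma(2) = phi_1 gamma(1) + phi_2 gamma(0)
From (E1): gamma(1) = A gamma(0) + B with
  A = phi_1 / (1 - phi_2) = 0.038 / 1.427 = 0.026629,   B = c_1 / (1 - phi_2) = -0.208 / 1.427 = -0.14576.
Insert (E2) into (E0): gamma(0) (1 - phi_2^2) = phi_1 (1 + phi_2) gamma(1) + c_0.
  phi_1 (1 + phi_2) = (0.038)(0.573) = 0.021774,   1 - phi_2^2 = 0.817671.
Replace gamma(1) by A gamma(0) + B and collect gamma(0):
  gamma(0) [0.817671 - (0.021774)(0.026629)] = (0.021774)(-0.14576) + 1.03536
  gamma(0) * 0.817091 = 1.032186
  gamma(0) = 1.032186 / 0.817091 = 1.263245.
  gamma(1) = A gamma(0) + B = (0.026629)(1.263245) + (-0.14576) = -0.112121.
  gamma(2) = phi_1 gamma(1) + phi_2 gamma(0) = (0.038)(-0.112121) + (-0.427)(1.263245) = -0.543666.
Therefore gamma(2) = -0.5437 (to 4 decimal places).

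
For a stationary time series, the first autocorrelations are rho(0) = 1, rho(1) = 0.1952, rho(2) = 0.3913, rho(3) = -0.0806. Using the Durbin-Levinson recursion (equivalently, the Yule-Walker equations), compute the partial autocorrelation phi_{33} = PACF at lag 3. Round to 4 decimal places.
\phi_{33} = -0.2411

The PACF at lag k is phi_{kk}, the last component of the solution
to the Yule-Walker system G_k phi = r_k where
  (G_k)_{ij} = rho(|i - j|), (r_k)_i = rho(i), i,j = 1..k.
Equivalently, Durbin-Levinson gives phi_{kk} iteratively:
  phi_{11} = rho(1)
  phi_{kk} = [rho(k) - sum_{j=1..k-1} phi_{k-1,j} rho(k-j)]
            / [1 - sum_{j=1..k-1} phi_{k-1,j} rho(j)],
  phi_{k,j} = phi_{k-1,j} - phi_{kk} phi_{k-1,k-j},  j = 1..k-1.
Step k = 1:
  phi_11 = rho(1) = 0.1952.
Step k = 2:
  phi_22 = [rho(2) - phi_11 rho(1)] / [1 - phi_11 rho(1)] = [0.3913 - (0.1952)(0.1952)] / [1 - (0.1952)(0.1952)]
         = 0.35319696 / 0.96189696 = 0.367188.
  Update: phi_21 = phi_11 - phi_22 phi_11 = 0.1952 - (0.367188)(0.1952) = 0.123525.
Step k = 3:
  phi_33 = [rho(3) - phi_21 rho(2) - phi_22 rho(1)] / [1 - phi_21 rho(1) - phi_22 rho(2)]
    numerator   = -0.0806 - (0.123525)(0.3913) - (0.367188)(0.1952) = -0.20061038
    denominator = 1 - (0.123525)(0.1952) - (0.367188)(0.3913) = 0.8322073
  phi_33 = -0.20061038 / 0.8322073 = -0.2411.
Therefore phi_{33} = -0.2411.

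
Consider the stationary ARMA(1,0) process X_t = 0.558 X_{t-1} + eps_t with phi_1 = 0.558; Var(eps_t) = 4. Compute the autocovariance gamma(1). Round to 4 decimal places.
\gamma(1) = 3.2412

Multiply the model equation by X_{t-k} and take expectations. With theta_0 = psi_0 = 1 and psi_j the MA(infinity) weights, this gives
  gamma(k) - sum_i phi_i gamma(k-i) = c_k,
  c_k = sigma^2 * sum_{j=k..q} theta_j psi_{j-k}   (c_k = 0 for k > q),
using gamma(-m) = gamma(m).
Pure AR (q = 0): c_0 = sigma^2 = 4, c_k = 0 for k >= 1.
Equations for k = 0 and k = 1 (AR order 1):
  gamma(0) = phi_1 gamma(1) + c_0
  gamma(1) = phi_1 gamma(0) + c_1
Substituting the second into the first: gamma(0) (1 - phi_1^2) = c_0 + phi_1 c_1, so
  gamma(0) = c_0 / (1 - phi_1^2) = 4 / (1 - (0.558)^2) = 4 / 0.688636 = 5.808584.
  gamma(1) = phi_1 gamma(0) = (0.558)(5.808584) = 3.24119.
Therefore gamma(1) = 3.2412 (to 4 decimal places).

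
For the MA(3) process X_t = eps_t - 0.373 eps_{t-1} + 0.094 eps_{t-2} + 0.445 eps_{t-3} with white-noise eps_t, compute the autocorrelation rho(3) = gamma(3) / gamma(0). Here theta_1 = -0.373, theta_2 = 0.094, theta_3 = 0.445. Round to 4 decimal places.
\rho(3) = 0.3306

For an MA(q) process with theta_0 = 1, the autocovariance is
  gamma(k) = sigma^2 * sum_{i=0..q-k} theta_i * theta_{i+k},
and rho(k) = gamma(k) / gamma(0). Sigma^2 cancels.
  numerator   = (1)*(0.445) = 0.445.
  denominator = (1)^2 + (-0.373)^2 + (0.094)^2 + (0.445)^2 = 1.34599.
  rho(3) = 0.445 / 1.34599 = 0.3306.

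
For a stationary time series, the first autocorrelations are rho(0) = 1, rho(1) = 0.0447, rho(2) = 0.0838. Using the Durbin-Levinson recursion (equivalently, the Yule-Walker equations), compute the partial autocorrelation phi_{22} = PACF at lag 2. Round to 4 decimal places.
\phi_{22} = 0.0820

The PACF at lag k is phi_{kk}, the last component of the solution
to the Yule-Walker system G_k phi = r_k where
  (G_k)_{ij} = rho(|i - j|), (r_k)_i = rho(i), i,j = 1..k.
Equivalently, Durbin-Levinson gives phi_{kk} iteratively:
  phi_{11} = rho(1)
  phi_{kk} = [rho(k) - sum_{j=1..k-1} phi_{k-1,j} rho(k-j)]
            / [1 - sum_{j=1..k-1} phi_{k-1,j} rho(j)],
  phi_{k,j} = phi_{k-1,j} - phi_{kk} phi_{k-1,k-j},  j = 1..k-1.
Step k = 1:
  phi_11 = rho(1) = 0.0447.
Step k = 2:
  phi_22 = [rho(2) - phi_11 rho(1)] / [1 - phi_11 rho(1)] = [0.0838 - (0.0447)(0.0447)] / [1 - (0.0447)(0.0447)]
         = 0.08180191 / 0.99800191 = 0.082.
Therefore phi_{22} = 0.0820.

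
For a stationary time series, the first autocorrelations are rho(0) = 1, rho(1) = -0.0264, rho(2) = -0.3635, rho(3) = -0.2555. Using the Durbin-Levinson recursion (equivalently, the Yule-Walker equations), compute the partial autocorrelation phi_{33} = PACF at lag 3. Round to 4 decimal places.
\phi_{33} = -0.3211

The PACF at lag k is phi_{kk}, the last component of the solution
to the Yule-Walker system G_k phi = r_k where
  (G_k)_{ij} = rho(|i - j|), (r_k)_i = rho(i), i,j = 1..k.
Equivalently, Durbin-Levinson gives phi_{kk} iteratively:
  phi_{11} = rho(1)
  phi_{kk} = [rho(k) - sum_{j=1..k-1} phi_{k-1,j} rho(k-j)]
            / [1 - sum_{j=1..k-1} phi_{k-1,j} rho(j)],
  phi_{k,j} = phi_{k-1,j} - phi_{kk} phi_{k-1,k-j},  j = 1..k-1.
Step k = 1:
  phi_11 = rho(1) = -0.0264.
Step k = 2:
  phi_22 = [rho(2) - phi_11 rho(1)] / [1 - phi_11 rho(1)] = [-0.3635 - (-0.0264)(-0.0264)] / [1 - (-0.0264)(-0.0264)]
         = -0.36419696 / 0.99930304 = -0.364451.
  Update: phi_21 = phi_11 - phi_22 phi_11 = -0.0264 - (-0.364451)(-0.0264) = -0.036022.
Step k = 3:
  phi_33 = [rho(3) - phi_21 rho(2) - phi_22 rho(1)] / [1 - phi_21 rho(1) - phi_22 rho(2)]
    numerator   = -0.2555 - (-0.036022)(-0.3635) - (-0.364451)(-0.0264) = -0.27821532
    denominator = 1 - (-0.036022)(-0.0264) - (-0.364451)(-0.3635) = 0.86657111
  phi_33 = -0.27821532 / 0.86657111 = -0.3211.
Therefore phi_{33} = -0.3211.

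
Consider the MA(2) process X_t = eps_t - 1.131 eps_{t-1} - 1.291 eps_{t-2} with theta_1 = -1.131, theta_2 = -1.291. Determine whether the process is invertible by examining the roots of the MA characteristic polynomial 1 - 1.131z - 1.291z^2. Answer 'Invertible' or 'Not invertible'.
\text{Not invertible}

The MA(q) characteristic polynomial is P(z) = 1 - 1.131z - 1.291z^2.
Invertibility requires all roots to lie outside the unit circle, i.e. |z| > 1 for every root.
Set 1 + (-1.131) z + (-1.291) z^2 = 0, i.e. a z^2 + b z + c = 0 with a = -1.291, b = -1.131, c = 1.
Discriminant D = b^2 - 4ac = (-1.131)^2 - 4*(-1.291)*1 = 1.279161 - (-5.164) = 6.443161.
D >= 0, so the roots are real: z = (-b +/- sqrt(D)) / (2a) = (1.131 +/- 2.538338) / (-2.582).
  z_1 = (1.131 + 2.538338) / (-2.582) = -1.4211,   |z_1| = 1.4211.
  z_2 = (1.131 - 2.538338) / (-2.582) = 0.5451,   |z_2| = 0.5451.
Moduli of all roots: 1.4211, 0.5451.
All moduli strictly greater than 1? No.
Verdict: Not invertible.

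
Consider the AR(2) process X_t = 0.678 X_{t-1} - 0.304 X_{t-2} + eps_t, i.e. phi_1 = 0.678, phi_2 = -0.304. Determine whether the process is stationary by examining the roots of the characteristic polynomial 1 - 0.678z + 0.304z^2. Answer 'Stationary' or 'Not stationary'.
\text{Stationary}

The AR(p) characteristic polynomial is P(z) = 1 - 0.678z + 0.304z^2.
Stationarity requires all roots to lie outside the unit circle, i.e. |z| > 1 for every root.
Set 1 + (-0.678) z + (0.304) z^2 = 0, i.e. a z^2 + b z + c = 0 with a = 0.304, b = -0.678, c = 1.
Discriminant D = b^2 - 4ac = (-0.678)^2 - 4*(0.304)*1 = 0.459684 - (1.216) = -0.756316.
D < 0, so the roots are the complex-conjugate pair z = (-b +/- i sqrt(-D)) / (2a) = 1.1151 +/- 1.4304i.
For a conjugate pair |z|^2 = z * conj(z) = (product of roots) = c/a = 1/(0.304) = 3.289474, so |z| = sqrt(3.289474) = 1.8137 for both roots.
Moduli of all roots: 1.8137, 1.8137.
All moduli strictly greater than 1? Yes.
Verdict: Stationary.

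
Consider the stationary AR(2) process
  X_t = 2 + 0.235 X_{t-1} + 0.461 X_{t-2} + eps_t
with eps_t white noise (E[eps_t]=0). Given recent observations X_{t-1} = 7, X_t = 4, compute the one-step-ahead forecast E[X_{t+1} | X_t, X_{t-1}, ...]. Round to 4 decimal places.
E[X_{t+1} \mid \mathcal F_t] = 6.1670

For an AR(p) model X_t = c + sum_i phi_i X_{t-i} + eps_t, the
one-step-ahead conditional mean is
  E[X_{t+1} | X_t, ...] = c + sum_i phi_i X_{t+1-i}.
Substitute known values:
  E[X_{t+1} | ...] = 2 + (0.235) * (4) + (0.461) * (7)
                   = 6.1670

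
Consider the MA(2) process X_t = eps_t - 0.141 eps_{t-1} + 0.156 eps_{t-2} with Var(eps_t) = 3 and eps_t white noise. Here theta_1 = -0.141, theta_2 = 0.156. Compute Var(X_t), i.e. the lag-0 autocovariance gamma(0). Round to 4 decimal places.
\gamma(0) = 3.1327

For an MA(q) process X_t = eps_t + sum_i theta_i eps_{t-i} with
Var(eps_t) = sigma^2, the variance is
  gamma(0) = sigma^2 * (1 + sum_i theta_i^2).
  sum_i theta_i^2 = (-0.141)^2 + (0.156)^2 = 0.019881 + 0.024336 = 0.044217.
  gamma(0) = 3 * (1 + 0.044217) = 3 * 1.044217 = 3.132651, which rounds to 3.1327.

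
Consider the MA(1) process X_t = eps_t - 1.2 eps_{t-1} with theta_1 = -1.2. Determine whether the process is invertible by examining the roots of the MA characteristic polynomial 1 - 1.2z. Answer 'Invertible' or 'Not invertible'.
\text{Not invertible}

The MA(q) characteristic polynomial is P(z) = 1 - 1.2z.
Invertibility requires all roots to lie outside the unit circle, i.e. |z| > 1 for every root.
This is linear in z: 1 + (-1.2) z = 0  =>  z = -1/(-1.2) = 0.833333,  |z| = 0.833333.
Moduli of all roots: 0.8333.
All moduli strictly greater than 1? No.
Verdict: Not invertible.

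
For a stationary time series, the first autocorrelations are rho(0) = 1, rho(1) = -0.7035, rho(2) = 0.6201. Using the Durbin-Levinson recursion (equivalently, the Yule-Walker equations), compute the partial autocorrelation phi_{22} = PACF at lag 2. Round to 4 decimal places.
\phi_{22} = 0.2479

The PACF at lag k is phi_{kk}, the last component of the solution
to the Yule-Walker system G_k phi = r_k where
  (G_k)_{ij} = rho(|i - j|), (r_k)_i = rho(i), i,j = 1..k.
Equivalently, Durbin-Levinson gives phi_{kk} iteratively:
  phi_{11} = rho(1)
  phi_{kk} = [rho(k) - sum_{j=1..k-1} phi_{k-1,j} rho(k-j)]
            / [1 - sum_{j=1..k-1} phi_{k-1,j} rho(j)],
  phi_{k,j} = phi_{k-1,j} - phi_{kk} phi_{k-1,k-j},  j = 1..k-1.
Step k = 1:
  phi_11 = rho(1) = -0.7035.
Step k = 2:
  phi_22 = [rho(2) - phi_11 rho(1)] / [1 - phi_11 rho(1)] = [0.6201 - (-0.7035)(-0.7035)] / [1 - (-0.7035)(-0.7035)]
         = 0.12518775 / 0.50508775 = 0.2479.
Therefore phi_{22} = 0.2479.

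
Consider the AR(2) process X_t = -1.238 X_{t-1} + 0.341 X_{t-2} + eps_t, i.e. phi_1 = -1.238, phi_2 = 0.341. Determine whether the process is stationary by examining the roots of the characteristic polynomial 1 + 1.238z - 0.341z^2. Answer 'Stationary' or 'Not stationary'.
\text{Not stationary}

The AR(p) characteristic polynomial is P(z) = 1 + 1.238z - 0.341z^2.
Stationarity requires all roots to lie outside the unit circle, i.e. |z| > 1 for every root.
Set 1 + (1.238) z + (-0.341) z^2 = 0, i.e. a z^2 + b z + c = 0 with a = -0.341, b = 1.238, c = 1.
Discriminant D = b^2 - 4ac = (1.238)^2 - 4*(-0.341)*1 = 1.532644 - (-1.364) = 2.896644.
D >= 0, so the roots are real: z = (-b +/- sqrt(D)) / (2a) = (-1.238 +/- 1.701953) / (-0.682).
  z_1 = (-1.238 + 1.701953) / (-0.682) = -0.6803,   |z_1| = 0.6803.
  z_2 = (-1.238 - 1.701953) / (-0.682) = 4.3108,   |z_2| = 4.3108.
Moduli of all roots: 0.6803, 4.3108.
All moduli strictly greater than 1? No.
Verdict: Not stationary.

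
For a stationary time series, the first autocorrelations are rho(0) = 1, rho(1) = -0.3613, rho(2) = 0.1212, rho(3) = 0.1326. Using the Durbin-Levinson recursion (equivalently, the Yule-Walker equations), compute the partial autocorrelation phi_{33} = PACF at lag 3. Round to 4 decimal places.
\phi_{33} = 0.1990

The PACF at lag k is phi_{kk}, the last component of the solution
to the Yule-Walker system G_k phi = r_k where
  (G_k)_{ij} = rho(|i - j|), (r_k)_i = rho(i), i,j = 1..k.
Equivalently, Durbin-Levinson gives phi_{kk} iteratively:
  phi_{11} = rho(1)
  phi_{kk} = [rho(k) - sum_{j=1..k-1} phi_{k-1,j} rho(k-j)]
            / [1 - sum_{j=1..k-1} phi_{k-1,j} rho(j)],
  phi_{k,j} = phi_{k-1,j} - phi_{kk} phi_{k-1,k-j},  j = 1..k-1.
Step k = 1:
  phi_11 = rho(1) = -0.3613.
Step k = 2:
  phi_22 = [rho(2) - phi_11 rho(1)] / [1 - phi_11 rho(1)] = [0.1212 - (-0.3613)(-0.3613)] / [1 - (-0.3613)(-0.3613)]
         = -0.00933769 / 0.86946231 = -0.01074.
  Update: phi_21 = phi_11 - phi_22 phi_11 = -0.3613 - (-0.01074)(-0.3613) = -0.36518.
Step k = 3:
  phi_33 = [rho(3) - phi_21 rho(2) - phi_22 rho(1)] / [1 - phi_21 rho(1) - phi_22 rho(2)]
    numerator   = 0.1326 - (-0.36518)(0.1212) - (-0.01074)(-0.3613) = 0.17297962
    denominator = 1 - (-0.36518)(-0.3613) - (-0.01074)(0.1212) = 0.86936203
  phi_33 = 0.17297962 / 0.86936203 = 0.199.
Therefore phi_{33} = 0.1990.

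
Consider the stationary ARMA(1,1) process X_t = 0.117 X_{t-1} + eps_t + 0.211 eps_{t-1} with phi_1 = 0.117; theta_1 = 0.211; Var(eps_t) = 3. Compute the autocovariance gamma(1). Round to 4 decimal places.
\gamma(1) = 1.0223

Multiply the model equation by X_{t-k} and take expectations. With theta_0 = psi_0 = 1 and psi_j the MA(infinity) weights, this gives
  gamma(k) - sum_i phi_i gamma(k-i) = c_k,
  c_k = sigma^2 * sum_{j=k..q} theta_j psi_{j-k}   (c_k = 0 for k > q),
using gamma(-m) = gamma(m).
psi-weights needed (psi_j = theta_j + sum_i phi_i psi_{j-i}):
  psi_1 = theta_1 + phi_1 = 0.211 + (0.117) = 0.328
Right-hand sides:
  c_0 = sigma^2 (1 + theta_1 psi_1) = 3 * (1 + (0.211)(0.328)) = 3 * 1.069208 = 3.207624
  c_1 = sigma^2 theta_1 = 3 * (0.211) = 0.633
  c_2 = 0
Equations for k = 0 and k = 1 (AR order 1):
  gamma(0) = phi_1 gamma(1) + c_0
  gamma(1) = phi_1 gamma(0) + c_1
Substituting the second into the first: gamma(0) (1 - phi_1^2) = c_0 + phi_1 c_1, so
  gamma(0) = (c_0 + phi_1 c_1) / (1 - phi_1^2) = (3.207624 + (0.117)(0.633)) / (1 - (0.117)^2) = 3.281685 / 0.986311 = 3.327231.
  gamma(1) = phi_1 gamma(0) + c_1 = (0.117)(3.327231) + (0.633) = 1.022286.
Therefore gamma(1) = 1.0223 (to 4 decimal places).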